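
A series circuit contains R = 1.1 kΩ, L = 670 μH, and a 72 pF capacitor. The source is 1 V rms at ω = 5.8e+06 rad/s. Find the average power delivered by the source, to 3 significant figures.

320 μW

X_L = ωL = 3890 Ω
X_C = 1/(ωC) = 2390 Ω
Net reactance X = X_L − X_C = 1490 Ω
Z = 1100 + j1490 Ω
|Z| = √(1100² + 1490²) = 1850 Ω
∠Z = arctan(1490/1100) = 53.6°
I = V/|Z| = 540 μA
P = VI cos φ = 1 × 0.000540 × cos(53.6°) = 320 μW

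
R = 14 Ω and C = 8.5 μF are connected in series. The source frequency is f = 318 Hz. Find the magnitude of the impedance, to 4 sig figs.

ω = 2πf = 1998 rad/s
X_C = 1/(ωC) = 58.88 Ω
Z = 14.00 − j58.88 Ω
|Z| = √(14.00² + 58.88²) = 60.52 Ω

60.52 Ω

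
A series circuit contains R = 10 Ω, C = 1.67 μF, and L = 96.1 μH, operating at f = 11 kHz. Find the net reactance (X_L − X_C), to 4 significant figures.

ω = 2πf = 69120 rad/s
X_L = ωL = 6.642 Ω
X_C = 1/(ωC) = 8.664 Ω
X = 6.642 − 8.664 = -2.022 Ω

-2.022 Ω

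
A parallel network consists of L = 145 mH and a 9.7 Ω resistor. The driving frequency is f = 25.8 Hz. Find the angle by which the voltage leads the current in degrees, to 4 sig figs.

ω = 2πf = 162.1 rad/s
X_L = ωL = 23.51 Ω
Parallel: admittances add. Y = 1/R + 1/(jωL)
Y = (0.1031 − j0.04254) S
|Y| = 0.1115 S → |Z| = 1/|Y| = 8.967 Ω, ∠Z = −∠Y = 22.42°

22.42°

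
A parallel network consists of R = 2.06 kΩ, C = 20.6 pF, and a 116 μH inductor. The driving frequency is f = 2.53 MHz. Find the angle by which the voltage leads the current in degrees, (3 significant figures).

ω = 2πf = 1.59e+07 rad/s
X_L = ωL = 1840 Ω
X_C = 1/(ωC) = 3050 Ω
Parallel: admittances add. Y = 1/R + 1/(jωL) + jωC
Y = (0.000485 − j0.000215) S
|Y| = 0.000531 S → |Z| = 1/|Y| = 1880 Ω, ∠Z = −∠Y = 23.9°

23.9°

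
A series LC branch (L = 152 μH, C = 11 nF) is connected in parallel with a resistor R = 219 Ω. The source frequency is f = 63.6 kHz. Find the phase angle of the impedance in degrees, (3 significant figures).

ω = 2πf = 399600 rad/s
X_L = ωL = 60.7 Ω
X_C = 1/(ωC) = 227 Ω
Branch 1: Z₁ = R = 219 Ω
Branch 2 (series LC): Z₂ = j(X_L − X_C) = −j167 Ω
Parallel: Z = Z₁Z₂/(Z₁+Z₂), |Z| = 133 Ω, ∠Z = -52.7°

-52.7°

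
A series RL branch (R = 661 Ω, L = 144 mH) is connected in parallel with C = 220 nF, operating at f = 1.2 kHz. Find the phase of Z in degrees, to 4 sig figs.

-67.48°

ω = 2πf = 7540 rad/s
X_L = ωL = 1086 Ω
X_C = 1/(ωC) = 602.9 Ω
Branch 1 (R+jX_L): Z₁ = 661.0 + j1086 Ω, |Z₁| = 1271 Ω
Branch 2 (−jX_C): Z₂ = −j602.9 Ω
Parallel: Z = Z₁Z₂/(Z₁+Z₂), |Z| = 936.1 Ω, ∠Z = -67.48°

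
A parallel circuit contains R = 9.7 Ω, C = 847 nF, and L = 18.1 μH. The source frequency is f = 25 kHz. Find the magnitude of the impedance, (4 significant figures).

ω = 2πf = 157100 rad/s
X_L = ωL = 2.843 Ω
X_C = 1/(ωC) = 7.516 Ω
Parallel: admittances add. Y = 1/R + 1/(jωL) + jωC
Y = (0.1031 − j0.2187) S
|Y| = 0.2418 S → |Z| = 1/|Y| = 4.136 Ω, ∠Z = −∠Y = 64.76°

4.136 Ω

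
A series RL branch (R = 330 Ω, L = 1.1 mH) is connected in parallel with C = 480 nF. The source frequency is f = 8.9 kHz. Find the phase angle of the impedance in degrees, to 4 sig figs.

ω = 2πf = 55920 rad/s
X_L = ωL = 61.51 Ω
X_C = 1/(ωC) = 37.26 Ω
Branch 1 (R+jX_L): Z₁ = 330.0 + j61.51 Ω, |Z₁| = 335.7 Ω
Branch 2 (−jX_C): Z₂ = −j37.26 Ω
Parallel: Z = Z₁Z₂/(Z₁+Z₂), |Z| = 37.80 Ω, ∠Z = -83.65°

-83.65°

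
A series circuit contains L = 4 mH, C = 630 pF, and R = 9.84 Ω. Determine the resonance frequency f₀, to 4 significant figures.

ω₀ = 1/√(LC) = 1/√(0.004 × 6.3e-10) = 629900 rad/s
f₀ = ω₀/(2π) = 100.3 kHz

100.3 kHz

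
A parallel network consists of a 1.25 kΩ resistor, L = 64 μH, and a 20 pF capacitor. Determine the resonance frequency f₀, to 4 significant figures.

ω₀ = 1/√(LC) = 1/√(6.4e-05 × 2e-11) = 2.795e+07 rad/s
f₀ = ω₀/(2π) = 4.449 MHz

4.449 MHz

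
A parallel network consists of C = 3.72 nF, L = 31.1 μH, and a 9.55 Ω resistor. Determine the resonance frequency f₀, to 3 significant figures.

468 kHz

ω₀ = 1/√(LC) = 1/√(3.11e-05 × 3.72e-09) = 2.94e+06 rad/s
f₀ = ω₀/(2π) = 468 kHz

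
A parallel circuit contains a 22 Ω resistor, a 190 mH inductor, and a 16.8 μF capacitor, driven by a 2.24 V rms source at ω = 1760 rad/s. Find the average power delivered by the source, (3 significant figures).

X_L = ωL = 334 Ω
X_C = 1/(ωC) = 33.8 Ω
Parallel: admittances add. Y = 1/R + 1/(jωL) + jωC
Y = (0.0455 + j0.0266) S
|Y| = 0.0527 S → |Z| = 1/|Y| = 19.0 Ω, ∠Z = −∠Y = -30.3°
I = V/|Z| = 118 mA
P = VI cos φ = 2.24 × 0.118 × cos(-30.3°) = 228 mW

228 mW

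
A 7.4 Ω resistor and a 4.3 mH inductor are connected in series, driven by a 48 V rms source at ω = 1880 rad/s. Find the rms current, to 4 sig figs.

X_L = ωL = 8.084 Ω
Z = 7.400 + j8.084 Ω
|Z| = √(7.400² + 8.084²) = 10.96 Ω
I = V/|Z| = 48/10.96 = 4.380 A

4.380 A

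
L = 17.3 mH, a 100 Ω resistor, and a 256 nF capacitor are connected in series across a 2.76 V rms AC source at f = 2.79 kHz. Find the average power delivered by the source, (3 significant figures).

ω = 2πf = 17530 rad/s
X_L = ωL = 303 Ω
X_C = 1/(ωC) = 223 Ω
Net reactance X = X_L − X_C = 80.4 Ω
Z = 100 + j80.4 Ω
|Z| = √(100² + 80.4²) = 128 Ω
∠Z = arctan(80.4/100) = 38.8°
I = V/|Z| = 21.5 mA
P = VI cos φ = 2.76 × 0.0215 × cos(38.8°) = 46.3 mW

46.3 mW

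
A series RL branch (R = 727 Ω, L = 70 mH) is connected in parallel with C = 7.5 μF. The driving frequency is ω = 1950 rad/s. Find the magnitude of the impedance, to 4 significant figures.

69.27 Ω

X_L = ωL = 136.5 Ω
X_C = 1/(ωC) = 68.38 Ω
Branch 1 (R+jX_L): Z₁ = 727.0 + j136.5 Ω, |Z₁| = 739.7 Ω
Branch 2 (−jX_C): Z₂ = −j68.38 Ω
Parallel: Z = Z₁Z₂/(Z₁+Z₂), |Z| = 69.27 Ω, ∠Z = -84.72°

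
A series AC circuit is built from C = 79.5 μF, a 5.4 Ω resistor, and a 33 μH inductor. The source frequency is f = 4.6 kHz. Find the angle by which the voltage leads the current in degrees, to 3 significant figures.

5.49°

ω = 2πf = 28900 rad/s
X_L = ωL = 0.954 Ω
X_C = 1/(ωC) = 0.435 Ω
Net reactance X = X_L − X_C = 0.519 Ω
Z = 5.40 + j0.519 Ω
|Z| = √(5.40² + 0.519²) = 5.42 Ω
∠Z = arctan(0.519/5.40) = 5.49°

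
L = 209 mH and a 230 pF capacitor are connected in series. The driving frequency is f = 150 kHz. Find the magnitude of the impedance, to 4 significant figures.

ω = 2πf = 942500 rad/s
X_L = ωL = 197000 Ω
X_C = 1/(ωC) = 4613 Ω
Net reactance X = X_L − X_C = 192400 Ω
Z = j192400 Ω
|Z| = √(0² + 192400²) = 192400 Ω

192400 Ω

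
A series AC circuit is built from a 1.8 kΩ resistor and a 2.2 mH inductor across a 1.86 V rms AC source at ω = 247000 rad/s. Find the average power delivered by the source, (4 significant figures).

1.761 mW

X_L = ωL = 543.4 Ω
Z = 1800 + j543.4 Ω
|Z| = √(1800² + 543.4²) = 1880 Ω
∠Z = arctan(543.4/1800) = 16.80°
I = V/|Z| = 989.2 μA
P = VI cos φ = 1.86 × 0.0009892 × cos(16.80°) = 1.761 mW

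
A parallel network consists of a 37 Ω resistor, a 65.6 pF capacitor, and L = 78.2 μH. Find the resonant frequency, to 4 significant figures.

2.222 MHz

ω₀ = 1/√(LC) = 1/√(7.82e-05 × 6.56e-11) = 1.396e+07 rad/s
f₀ = ω₀/(2π) = 2.222 MHz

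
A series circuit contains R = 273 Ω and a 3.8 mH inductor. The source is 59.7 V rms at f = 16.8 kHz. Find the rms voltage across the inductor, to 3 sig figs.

49.4 V

ω = 2πf = 105600 rad/s
X_L = ωL = 401 Ω
Z = 273 + j401 Ω
|Z| = √(273² + 401²) = 485 Ω
I = V/|Z| = 123 mA
V_L = I·|Z_L| = 0.123 × 401 = 49.4 V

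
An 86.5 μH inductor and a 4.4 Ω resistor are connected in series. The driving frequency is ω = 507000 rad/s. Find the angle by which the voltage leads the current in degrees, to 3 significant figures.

84.3°

X_L = ωL = 43.9 Ω
Z = 4.40 + j43.9 Ω
|Z| = √(4.40² + 43.9²) = 44.1 Ω
∠Z = arctan(43.9/4.40) = 84.3°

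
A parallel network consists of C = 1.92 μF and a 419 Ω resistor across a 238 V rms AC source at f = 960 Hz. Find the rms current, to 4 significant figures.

2.814 A

ω = 2πf = 6032 rad/s
X_C = 1/(ωC) = 86.35 Ω
Parallel: admittances add. Y = 1/R + jωC
Y = (0.002387 + j0.01158) S
|Y| = 0.01182 S → |Z| = 1/|Y| = 84.57 Ω, ∠Z = −∠Y = -78.36°
I = V/|Z| = 238/84.57 = 2.814 A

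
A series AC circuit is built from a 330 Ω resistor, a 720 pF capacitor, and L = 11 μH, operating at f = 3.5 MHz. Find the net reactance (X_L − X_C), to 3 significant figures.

179 Ω

ω = 2πf = 2.199e+07 rad/s
X_L = ωL = 242 Ω
X_C = 1/(ωC) = 63.2 Ω
X = 242 − 63.2 = 179 Ω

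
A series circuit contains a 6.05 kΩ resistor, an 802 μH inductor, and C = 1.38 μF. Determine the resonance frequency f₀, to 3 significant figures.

4.78 kHz

ω₀ = 1/√(LC) = 1/√(0.000802 × 1.38e-06) = 30060 rad/s
f₀ = ω₀/(2π) = 4.78 kHz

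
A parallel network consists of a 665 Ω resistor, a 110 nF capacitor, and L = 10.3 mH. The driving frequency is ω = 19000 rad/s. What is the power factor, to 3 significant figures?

X_L = ωL = 196 Ω
X_C = 1/(ωC) = 478 Ω
Parallel: admittances add. Y = 1/R + 1/(jωL) + jωC
Y = (0.00150 − j0.00302) S
|Y| = 0.00337 S → |Z| = 1/|Y| = 296 Ω, ∠Z = −∠Y = 63.5°
cos φ = cos(63.5°) = 0.446

0.446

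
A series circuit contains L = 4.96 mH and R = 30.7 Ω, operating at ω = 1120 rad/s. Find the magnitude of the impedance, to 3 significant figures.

31.2 Ω

X_L = ωL = 5.56 Ω
Z = 30.7 + j5.56 Ω
|Z| = √(30.7² + 5.56²) = 31.2 Ω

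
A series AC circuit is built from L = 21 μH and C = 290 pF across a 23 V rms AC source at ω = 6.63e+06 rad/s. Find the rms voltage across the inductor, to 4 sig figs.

X_L = ωL = 139.2 Ω
X_C = 1/(ωC) = 520.1 Ω
Net reactance X = X_L − X_C = -380.9 Ω
Z = − j380.9 Ω
|Z| = √(0² + 380.9²) = 380.9 Ω
I = V/|Z| = 60.39 mA
V_L = I·|Z_L| = 0.06039 × 139.2 = 8.408 V

8.408 V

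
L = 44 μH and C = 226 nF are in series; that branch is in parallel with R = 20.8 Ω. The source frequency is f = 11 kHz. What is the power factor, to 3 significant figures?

ω = 2πf = 69120 rad/s
X_L = ωL = 3.04 Ω
X_C = 1/(ωC) = 64.0 Ω
Branch 1: Z₁ = R = 20.8 Ω
Branch 2 (series LC): Z₂ = j(X_L − X_C) = −j61.0 Ω
Parallel: Z = Z₁Z₂/(Z₁+Z₂), |Z| = 19.7 Ω, ∠Z = -18.8°
cos φ = cos(-18.8°) = 0.946

0.946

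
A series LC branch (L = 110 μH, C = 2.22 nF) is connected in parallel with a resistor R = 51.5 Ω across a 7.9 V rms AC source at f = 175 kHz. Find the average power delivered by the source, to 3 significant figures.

ω = 2πf = 1.1e+06 rad/s
X_L = ωL = 121 Ω
X_C = 1/(ωC) = 410 Ω
Branch 1: Z₁ = R = 51.5 Ω
Branch 2 (series LC): Z₂ = j(X_L − X_C) = −j289 Ω
Parallel: Z = Z₁Z₂/(Z₁+Z₂), |Z| = 50.7 Ω, ∠Z = -10.1°
I = V/|Z| = 156 mA
P = VI cos φ = 7.9 × 0.156 × cos(-10.1°) = 1.21 W

1.21 W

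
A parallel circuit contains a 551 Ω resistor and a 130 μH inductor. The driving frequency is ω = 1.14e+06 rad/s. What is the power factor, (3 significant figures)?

X_L = ωL = 148 Ω
Parallel: admittances add. Y = 1/R + 1/(jωL)
Y = (0.00181 − j0.00675) S
|Y| = 0.00699 S → |Z| = 1/|Y| = 143 Ω, ∠Z = −∠Y = 74.9°
cos φ = cos(74.9°) = 0.260

0.260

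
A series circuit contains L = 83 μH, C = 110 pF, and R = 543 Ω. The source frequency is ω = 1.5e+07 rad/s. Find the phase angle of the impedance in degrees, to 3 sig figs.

49.6°

X_L = ωL = 1240 Ω
X_C = 1/(ωC) = 606 Ω
Net reactance X = X_L − X_C = 639 Ω
Z = 543 + j639 Ω
|Z| = √(543² + 639²) = 839 Ω
∠Z = arctan(639/543) = 49.6°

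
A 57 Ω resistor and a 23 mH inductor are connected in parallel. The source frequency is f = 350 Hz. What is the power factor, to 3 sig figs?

0.664

ω = 2πf = 2199 rad/s
X_L = ωL = 50.6 Ω
Parallel: admittances add. Y = 1/R + 1/(jωL)
Y = (0.0175 − j0.0198) S
|Y| = 0.0264 S → |Z| = 1/|Y| = 37.8 Ω, ∠Z = −∠Y = 48.4°
cos φ = cos(48.4°) = 0.664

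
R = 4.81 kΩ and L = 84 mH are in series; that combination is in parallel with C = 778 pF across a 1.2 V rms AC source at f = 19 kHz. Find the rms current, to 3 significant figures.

48.8 μA

ω = 2πf = 119400 rad/s
X_L = ωL = 10000 Ω
X_C = 1/(ωC) = 10800 Ω
Branch 1 (R+jX_L): Z₁ = 4810 + j10000 Ω, |Z₁| = 11100 Ω
Branch 2 (−jX_C): Z₂ = −j10800 Ω
Parallel: Z = Z₁Z₂/(Z₁+Z₂), |Z| = 24600 Ω, ∠Z = -16.9°
I = V/|Z| = 1.2/24600 = 48.8 μA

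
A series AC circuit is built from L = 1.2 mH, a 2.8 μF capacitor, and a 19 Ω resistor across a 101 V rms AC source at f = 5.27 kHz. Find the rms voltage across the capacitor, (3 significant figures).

31.5 V

ω = 2πf = 33110 rad/s
X_L = ωL = 39.7 Ω
X_C = 1/(ωC) = 10.8 Ω
Net reactance X = X_L − X_C = 28.9 Ω
Z = 19.0 + j28.9 Ω
|Z| = √(19.0² + 28.9²) = 34.6 Ω
I = V/|Z| = 2.92 A
V_C = I·|Z_C| = 2.92 × 10.8 = 31.5 V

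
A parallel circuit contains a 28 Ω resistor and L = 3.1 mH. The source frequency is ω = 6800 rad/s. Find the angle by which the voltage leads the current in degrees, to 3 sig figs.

X_L = ωL = 21.1 Ω
Parallel: admittances add. Y = 1/R + 1/(jωL)
Y = (0.0357 − j0.0474) S
|Y| = 0.0594 S → |Z| = 1/|Y| = 16.8 Ω, ∠Z = −∠Y = 53.0°

53.0°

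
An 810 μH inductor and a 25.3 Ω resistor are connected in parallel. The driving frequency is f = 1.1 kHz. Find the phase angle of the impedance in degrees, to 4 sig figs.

77.52°

ω = 2πf = 6912 rad/s
X_L = ωL = 5.598 Ω
Parallel: admittances add. Y = 1/R + 1/(jωL)
Y = (0.03953 − j0.1786) S
|Y| = 0.1829 S → |Z| = 1/|Y| = 5.466 Ω, ∠Z = −∠Y = 77.52°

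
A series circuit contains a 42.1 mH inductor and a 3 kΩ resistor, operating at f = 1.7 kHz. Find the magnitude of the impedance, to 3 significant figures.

ω = 2πf = 10680 rad/s
X_L = ωL = 450 Ω
Z = 3000 + j450 Ω
|Z| = √(3000² + 450²) = 3030 Ω

3030 Ω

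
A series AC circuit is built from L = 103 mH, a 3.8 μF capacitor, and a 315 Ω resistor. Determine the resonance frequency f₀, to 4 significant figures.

254.4 Hz

ω₀ = 1/√(LC) = 1/√(0.103 × 3.8e-06) = 1598 rad/s
f₀ = ω₀/(2π) = 254.4 Hz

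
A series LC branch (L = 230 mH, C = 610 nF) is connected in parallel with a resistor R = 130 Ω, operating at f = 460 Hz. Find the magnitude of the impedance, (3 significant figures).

78.0 Ω

ω = 2πf = 2890 rad/s
X_L = ωL = 665 Ω
X_C = 1/(ωC) = 567 Ω
Branch 1: Z₁ = R = 130 Ω
Branch 2 (series LC): Z₂ = j(X_L − X_C) = j97.6 Ω
Parallel: Z = Z₁Z₂/(Z₁+Z₂), |Z| = 78.0 Ω, ∠Z = 53.1°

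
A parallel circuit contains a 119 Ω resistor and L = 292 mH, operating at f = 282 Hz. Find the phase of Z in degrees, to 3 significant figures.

ω = 2πf = 1772 rad/s
X_L = ωL = 517 Ω
Parallel: admittances add. Y = 1/R + 1/(jωL)
Y = (0.00840 − j0.00193) S
|Y| = 0.00862 S → |Z| = 1/|Y| = 116 Ω, ∠Z = −∠Y = 13.0°

13.0°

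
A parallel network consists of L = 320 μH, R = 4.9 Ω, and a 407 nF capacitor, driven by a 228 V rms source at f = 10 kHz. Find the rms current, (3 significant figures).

ω = 2πf = 62830 rad/s
X_L = ωL = 20.1 Ω
X_C = 1/(ωC) = 39.1 Ω
Parallel: admittances add. Y = 1/R + 1/(jωL) + jωC
Y = (0.204 − j0.0242) S
|Y| = 0.206 S → |Z| = 1/|Y| = 4.87 Ω, ∠Z = −∠Y = 6.75°
I = V/|Z| = 228/4.87 = 46.9 A

46.9 A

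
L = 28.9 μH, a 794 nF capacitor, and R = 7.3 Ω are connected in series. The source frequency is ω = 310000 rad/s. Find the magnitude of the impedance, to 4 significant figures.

8.790 Ω

X_L = ωL = 8.959 Ω
X_C = 1/(ωC) = 4.063 Ω
Net reactance X = X_L − X_C = 4.896 Ω
Z = 7.300 + j4.896 Ω
|Z| = √(7.300² + 4.896²) = 8.790 Ω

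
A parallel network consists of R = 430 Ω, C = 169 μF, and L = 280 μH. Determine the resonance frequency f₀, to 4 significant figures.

ω₀ = 1/√(LC) = 1/√(0.00028 × 0.000169) = 4597 rad/s
f₀ = ω₀/(2π) = 731.6 Hz

731.6 Hz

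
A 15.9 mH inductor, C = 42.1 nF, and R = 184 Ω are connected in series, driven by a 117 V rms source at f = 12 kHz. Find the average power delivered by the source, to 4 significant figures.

ω = 2πf = 75400 rad/s
X_L = ωL = 1199 Ω
X_C = 1/(ωC) = 315.0 Ω
Net reactance X = X_L − X_C = 883.8 Ω
Z = 184.0 + j883.8 Ω
|Z| = √(184.0² + 883.8²) = 902.7 Ω
∠Z = arctan(883.8/184.0) = 78.24°
I = V/|Z| = 129.6 mA
P = VI cos φ = 117 × 0.1296 × cos(78.24°) = 3.091 W

3.091 W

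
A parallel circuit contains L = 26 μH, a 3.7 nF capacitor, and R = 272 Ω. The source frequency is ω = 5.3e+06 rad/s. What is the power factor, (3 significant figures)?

X_L = ωL = 138 Ω
X_C = 1/(ωC) = 51.0 Ω
Parallel: admittances add. Y = 1/R + 1/(jωL) + jωC
Y = (0.00368 + j0.0124) S
|Y| = 0.0129 S → |Z| = 1/|Y| = 77.6 Ω, ∠Z = −∠Y = -73.4°
cos φ = cos(-73.4°) = 0.285

0.285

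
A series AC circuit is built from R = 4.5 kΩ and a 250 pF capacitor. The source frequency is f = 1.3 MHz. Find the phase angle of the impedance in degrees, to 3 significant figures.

-6.21°

ω = 2πf = 8.168e+06 rad/s
X_C = 1/(ωC) = 490 Ω
Z = 4500 − j490 Ω
|Z| = √(4500² + 490²) = 4530 Ω
∠Z = arctan(-490/4500) = -6.21°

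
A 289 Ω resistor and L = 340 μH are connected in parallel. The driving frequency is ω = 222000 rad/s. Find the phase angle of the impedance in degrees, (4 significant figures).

75.36°

X_L = ωL = 75.48 Ω
Parallel: admittances add. Y = 1/R + 1/(jωL)
Y = (0.003460 − j0.01325) S
|Y| = 0.01369 S → |Z| = 1/|Y| = 73.03 Ω, ∠Z = −∠Y = 75.36°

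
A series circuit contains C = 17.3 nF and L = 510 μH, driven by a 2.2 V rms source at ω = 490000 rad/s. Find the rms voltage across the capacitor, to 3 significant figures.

1.97 V

X_L = ωL = 250 Ω
X_C = 1/(ωC) = 118 Ω
Net reactance X = X_L − X_C = 132 Ω
Z = j132 Ω
|Z| = √(0² + 132²) = 132 Ω
I = V/|Z| = 16.7 mA
V_C = I·|Z_C| = 0.0167 × 118 = 1.97 V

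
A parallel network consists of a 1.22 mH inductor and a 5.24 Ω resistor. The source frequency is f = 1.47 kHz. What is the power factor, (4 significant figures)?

0.9068

ω = 2πf = 9236 rad/s
X_L = ωL = 11.27 Ω
Parallel: admittances add. Y = 1/R + 1/(jωL)
Y = (0.1908 − j0.08874) S
|Y| = 0.2105 S → |Z| = 1/|Y| = 4.751 Ω, ∠Z = −∠Y = 24.94°
cos φ = cos(24.94°) = 0.9068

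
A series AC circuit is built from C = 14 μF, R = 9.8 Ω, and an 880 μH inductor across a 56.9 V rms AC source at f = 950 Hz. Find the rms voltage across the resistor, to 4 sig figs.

46.94 V

ω = 2πf = 5969 rad/s
X_L = ωL = 5.253 Ω
X_C = 1/(ωC) = 11.97 Ω
Net reactance X = X_L − X_C = -6.714 Ω
Z = 9.800 − j6.714 Ω
|Z| = √(9.800² + 6.714²) = 11.88 Ω
I = V/|Z| = 4.790 A
V_R = I·|Z_R| = 4.790 × 9.800 = 46.94 V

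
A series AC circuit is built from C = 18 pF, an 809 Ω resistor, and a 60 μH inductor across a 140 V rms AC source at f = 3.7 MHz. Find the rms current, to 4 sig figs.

109.2 mA

ω = 2πf = 2.325e+07 rad/s
X_L = ωL = 1395 Ω
X_C = 1/(ωC) = 2390 Ω
Net reactance X = X_L − X_C = -994.8 Ω
Z = 809.0 − j994.8 Ω
|Z| = √(809.0² + 994.8²) = 1282 Ω
I = V/|Z| = 140/1282 = 109.2 mA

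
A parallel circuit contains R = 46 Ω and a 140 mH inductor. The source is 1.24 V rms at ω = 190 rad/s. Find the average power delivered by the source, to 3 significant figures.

33.4 mW

X_L = ωL = 26.6 Ω
Parallel: admittances add. Y = 1/R + 1/(jωL)
Y = (0.0217 − j0.0376) S
|Y| = 0.0434 S → |Z| = 1/|Y| = 23.0 Ω, ∠Z = −∠Y = 60.0°
I = V/|Z| = 53.8 mA
P = VI cos φ = 1.24 × 0.0538 × cos(60.0°) = 33.4 mW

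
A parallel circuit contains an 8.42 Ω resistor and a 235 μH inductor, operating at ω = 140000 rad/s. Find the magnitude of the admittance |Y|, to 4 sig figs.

X_L = ωL = 32.90 Ω
Parallel: admittances add. Y = 1/R + 1/(jωL)
Y = (0.1188 − j0.03040) S
|Y| = 0.1226 S → |Z| = 1/|Y| = 8.157 Ω, ∠Z = −∠Y = 14.36°

122.6 mS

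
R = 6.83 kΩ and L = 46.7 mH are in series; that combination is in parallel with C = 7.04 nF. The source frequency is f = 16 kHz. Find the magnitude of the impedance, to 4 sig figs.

ω = 2πf = 100500 rad/s
X_L = ωL = 4695 Ω
X_C = 1/(ωC) = 1413 Ω
Branch 1 (R+jX_L): Z₁ = 6830 + j4695 Ω, |Z₁| = 8288 Ω
Branch 2 (−jX_C): Z₂ = −j1413 Ω
Parallel: Z = Z₁Z₂/(Z₁+Z₂), |Z| = 1545 Ω, ∠Z = -81.16°

1545 Ω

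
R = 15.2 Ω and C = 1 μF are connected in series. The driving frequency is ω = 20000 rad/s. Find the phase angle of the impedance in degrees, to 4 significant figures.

-73.09°

X_C = 1/(ωC) = 50.00 Ω
Z = 15.20 − j50.00 Ω
|Z| = √(15.20² + 50.00²) = 52.26 Ω
∠Z = arctan(-50.00/15.20) = -73.09°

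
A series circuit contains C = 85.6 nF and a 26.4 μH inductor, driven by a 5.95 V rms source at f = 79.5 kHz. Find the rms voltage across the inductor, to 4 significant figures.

7.692 V

ω = 2πf = 499500 rad/s
X_L = ωL = 13.19 Ω
X_C = 1/(ωC) = 23.39 Ω
Net reactance X = X_L − X_C = -10.20 Ω
Z = − j10.20 Ω
|Z| = √(0² + 10.20²) = 10.20 Ω
I = V/|Z| = 583.3 mA
V_L = I·|Z_L| = 0.5833 × 13.19 = 7.692 V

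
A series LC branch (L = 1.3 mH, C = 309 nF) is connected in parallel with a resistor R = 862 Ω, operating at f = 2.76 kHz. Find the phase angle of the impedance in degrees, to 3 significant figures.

-79.2°

ω = 2πf = 17340 rad/s
X_L = ωL = 22.5 Ω
X_C = 1/(ωC) = 187 Ω
Branch 1: Z₁ = R = 862 Ω
Branch 2 (series LC): Z₂ = j(X_L − X_C) = −j164 Ω
Parallel: Z = Z₁Z₂/(Z₁+Z₂), |Z| = 161 Ω, ∠Z = -79.2°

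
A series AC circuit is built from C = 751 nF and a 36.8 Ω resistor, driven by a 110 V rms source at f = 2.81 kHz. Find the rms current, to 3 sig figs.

1.31 A

ω = 2πf = 17660 rad/s
X_C = 1/(ωC) = 75.4 Ω
Z = 36.8 − j75.4 Ω
|Z| = √(36.8² + 75.4²) = 83.9 Ω
I = V/|Z| = 110/83.9 = 1.31 A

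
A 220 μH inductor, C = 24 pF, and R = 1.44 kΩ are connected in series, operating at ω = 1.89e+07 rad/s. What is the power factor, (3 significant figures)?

0.593

X_L = ωL = 4160 Ω
X_C = 1/(ωC) = 2200 Ω
Net reactance X = X_L − X_C = 1950 Ω
Z = 1440 + j1950 Ω
|Z| = √(1440² + 1950²) = 2430 Ω
∠Z = arctan(1950/1440) = 53.6°
cos φ = cos(53.6°) = 0.593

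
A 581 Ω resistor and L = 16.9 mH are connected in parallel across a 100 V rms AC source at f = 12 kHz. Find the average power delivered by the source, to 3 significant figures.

ω = 2πf = 75400 rad/s
X_L = ωL = 1270 Ω
Parallel: admittances add. Y = 1/R + 1/(jωL)
Y = (0.00172 − j0.000785) S
|Y| = 0.00189 S → |Z| = 1/|Y| = 529 Ω, ∠Z = −∠Y = 24.5°
I = V/|Z| = 189 mA
P = VI cos φ = 100 × 0.189 × cos(24.5°) = 17.2 W

17.2 W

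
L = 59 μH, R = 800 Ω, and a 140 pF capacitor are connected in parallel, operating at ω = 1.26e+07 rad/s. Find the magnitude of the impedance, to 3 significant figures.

759 Ω

X_L = ωL = 743 Ω
X_C = 1/(ωC) = 567 Ω
Parallel: admittances add. Y = 1/R + 1/(jωL) + jωC
Y = (0.00125 + j0.000419) S
|Y| = 0.00132 S → |Z| = 1/|Y| = 759 Ω, ∠Z = −∠Y = -18.5°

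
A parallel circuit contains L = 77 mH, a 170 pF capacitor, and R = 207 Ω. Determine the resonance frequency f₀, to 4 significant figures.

43.99 kHz

ω₀ = 1/√(LC) = 1/√(0.077 × 1.7e-10) = 276400 rad/s
f₀ = ω₀/(2π) = 43.99 kHz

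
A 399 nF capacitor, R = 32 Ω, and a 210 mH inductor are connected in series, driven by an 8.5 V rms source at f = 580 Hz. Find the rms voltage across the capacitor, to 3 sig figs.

69.7 V

ω = 2πf = 3644 rad/s
X_L = ωL = 765 Ω
X_C = 1/(ωC) = 688 Ω
Net reactance X = X_L − X_C = 77.6 Ω
Z = 32.0 + j77.6 Ω
|Z| = √(32.0² + 77.6²) = 83.9 Ω
I = V/|Z| = 101 mA
V_C = I·|Z_C| = 0.101 × 688 = 69.7 V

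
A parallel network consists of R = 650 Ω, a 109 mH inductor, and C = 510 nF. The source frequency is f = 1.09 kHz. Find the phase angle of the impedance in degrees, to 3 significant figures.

-54.5°

ω = 2πf = 6849 rad/s
X_L = ωL = 747 Ω
X_C = 1/(ωC) = 286 Ω
Parallel: admittances add. Y = 1/R + 1/(jωL) + jωC
Y = (0.00154 + j0.00215) S
|Y| = 0.00265 S → |Z| = 1/|Y| = 378 Ω, ∠Z = −∠Y = -54.5°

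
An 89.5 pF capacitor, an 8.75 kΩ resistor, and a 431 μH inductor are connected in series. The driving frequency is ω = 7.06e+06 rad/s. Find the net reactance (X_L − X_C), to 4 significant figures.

1460 Ω

X_L = ωL = 3043 Ω
X_C = 1/(ωC) = 1583 Ω
X = 3043 − 1583 = 1460 Ω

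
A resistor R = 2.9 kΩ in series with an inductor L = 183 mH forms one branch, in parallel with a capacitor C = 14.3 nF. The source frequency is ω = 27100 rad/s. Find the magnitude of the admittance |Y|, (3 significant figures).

253 μS

X_L = ωL = 4960 Ω
X_C = 1/(ωC) = 2580 Ω
Branch 1 (R+jX_L): Z₁ = 2900 + j4960 Ω, |Z₁| = 5740 Ω
Branch 2 (−jX_C): Z₂ = −j2580 Ω
Parallel: Z = Z₁Z₂/(Z₁+Z₂), |Z| = 3950 Ω, ∠Z = -69.7°
|Y| = 1/|Z| = 253 μS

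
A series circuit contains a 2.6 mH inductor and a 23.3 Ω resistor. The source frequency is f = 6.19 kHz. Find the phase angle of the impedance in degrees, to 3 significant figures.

ω = 2πf = 38890 rad/s
X_L = ωL = 101 Ω
Z = 23.3 + j101 Ω
|Z| = √(23.3² + 101²) = 104 Ω
∠Z = arctan(101/23.3) = 77.0°

77.0°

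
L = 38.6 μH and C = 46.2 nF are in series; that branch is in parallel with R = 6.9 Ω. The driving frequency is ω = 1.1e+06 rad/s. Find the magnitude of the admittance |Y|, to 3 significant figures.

151 mS

X_L = ωL = 42.5 Ω
X_C = 1/(ωC) = 19.7 Ω
Branch 1: Z₁ = R = 6.90 Ω
Branch 2 (series LC): Z₂ = j(X_L − X_C) = j22.8 Ω
Parallel: Z = Z₁Z₂/(Z₁+Z₂), |Z| = 6.60 Ω, ∠Z = 16.8°
|Y| = 1/|Z| = 151 mS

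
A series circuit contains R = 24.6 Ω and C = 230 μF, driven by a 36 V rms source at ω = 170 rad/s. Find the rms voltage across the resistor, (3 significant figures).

X_C = 1/(ωC) = 25.6 Ω
Z = 24.6 − j25.6 Ω
|Z| = √(24.6² + 25.6²) = 35.5 Ω
I = V/|Z| = 1.01 A
V_R = I·|Z_R| = 1.01 × 24.6 = 25.0 V

25.0 V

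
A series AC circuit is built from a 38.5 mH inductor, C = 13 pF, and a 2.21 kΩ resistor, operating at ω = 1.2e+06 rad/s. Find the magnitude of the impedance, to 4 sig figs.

18040 Ω

X_L = ωL = 46200 Ω
X_C = 1/(ωC) = 64100 Ω
Net reactance X = X_L − X_C = -17900 Ω
Z = 2210 − j17900 Ω
|Z| = √(2210² + 17900²) = 18040 Ω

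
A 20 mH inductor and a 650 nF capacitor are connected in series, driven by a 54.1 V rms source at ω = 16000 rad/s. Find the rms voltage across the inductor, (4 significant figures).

77.34 V

X_L = ωL = 320.0 Ω
X_C = 1/(ωC) = 96.15 Ω
Net reactance X = X_L − X_C = 223.8 Ω
Z = j223.8 Ω
|Z| = √(0² + 223.8²) = 223.8 Ω
I = V/|Z| = 241.7 mA
V_L = I·|Z_L| = 0.2417 × 320.0 = 77.34 V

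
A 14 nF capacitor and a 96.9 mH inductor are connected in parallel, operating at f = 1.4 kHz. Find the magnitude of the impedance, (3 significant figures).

ω = 2πf = 8796 rad/s
X_L = ωL = 852 Ω
X_C = 1/(ωC) = 8120 Ω
Parallel: admittances add. Y = 1/(jωL) + jωC
Y = (0 − j0.00105) S
|Y| = 0.00105 S → |Z| = 1/|Y| = 952 Ω, ∠Z = −∠Y = 90.0°

952 Ω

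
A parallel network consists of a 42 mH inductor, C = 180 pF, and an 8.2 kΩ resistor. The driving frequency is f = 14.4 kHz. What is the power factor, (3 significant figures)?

ω = 2πf = 90480 rad/s
X_L = ωL = 3800 Ω
X_C = 1/(ωC) = 61400 Ω
Parallel: admittances add. Y = 1/R + 1/(jωL) + jωC
Y = (0.000122 − j0.000247) S
|Y| = 0.000275 S → |Z| = 1/|Y| = 3630 Ω, ∠Z = −∠Y = 63.7°
cos φ = cos(63.7°) = 0.443

0.443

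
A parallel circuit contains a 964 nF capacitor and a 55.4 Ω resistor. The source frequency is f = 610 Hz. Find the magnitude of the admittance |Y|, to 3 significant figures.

18.4 mS

ω = 2πf = 3833 rad/s
X_C = 1/(ωC) = 271 Ω
Parallel: admittances add. Y = 1/R + jωC
Y = (0.0181 + j0.00369) S
|Y| = 0.0184 S → |Z| = 1/|Y| = 54.3 Ω, ∠Z = −∠Y = -11.6°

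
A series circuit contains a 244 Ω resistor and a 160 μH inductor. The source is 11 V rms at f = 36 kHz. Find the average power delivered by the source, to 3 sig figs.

485 mW

ω = 2πf = 226200 rad/s
X_L = ωL = 36.2 Ω
Z = 244 + j36.2 Ω
|Z| = √(244² + 36.2²) = 247 Ω
∠Z = arctan(36.2/244) = 8.44°
I = V/|Z| = 44.6 mA
P = VI cos φ = 11 × 0.0446 × cos(8.44°) = 485 mW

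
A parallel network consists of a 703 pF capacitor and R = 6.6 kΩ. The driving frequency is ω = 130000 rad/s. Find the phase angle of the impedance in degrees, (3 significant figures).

-31.1°

X_C = 1/(ωC) = 10900 Ω
Parallel: admittances add. Y = 1/R + jωC
Y = (0.000152 + j9.14e-05) S
|Y| = 0.000177 S → |Z| = 1/|Y| = 5650 Ω, ∠Z = −∠Y = -31.1°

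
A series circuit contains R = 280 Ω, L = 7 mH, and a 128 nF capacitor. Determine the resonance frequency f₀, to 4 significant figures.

ω₀ = 1/√(LC) = 1/√(0.007 × 1.28e-07) = 33410 rad/s
f₀ = ω₀/(2π) = 5.317 kHz

5.317 kHz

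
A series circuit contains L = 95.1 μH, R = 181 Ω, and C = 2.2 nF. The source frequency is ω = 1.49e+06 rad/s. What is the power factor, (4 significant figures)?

X_L = ωL = 141.7 Ω
X_C = 1/(ωC) = 305.1 Ω
Net reactance X = X_L − X_C = -163.4 Ω
Z = 181.0 − j163.4 Ω
|Z| = √(181.0² + 163.4²) = 243.8 Ω
∠Z = arctan(-163.4/181.0) = -42.07°
cos φ = cos(-42.07°) = 0.7423

0.7423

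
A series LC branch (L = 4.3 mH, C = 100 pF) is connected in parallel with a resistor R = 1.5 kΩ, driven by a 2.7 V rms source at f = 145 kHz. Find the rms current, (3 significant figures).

1.84 mA

ω = 2πf = 911100 rad/s
X_L = ωL = 3920 Ω
X_C = 1/(ωC) = 11000 Ω
Branch 1: Z₁ = R = 1500 Ω
Branch 2 (series LC): Z₂ = j(X_L − X_C) = −j7060 Ω
Parallel: Z = Z₁Z₂/(Z₁+Z₂), |Z| = 1470 Ω, ∠Z = -12.0°
I = V/|Z| = 2.7/1470 = 1.84 mA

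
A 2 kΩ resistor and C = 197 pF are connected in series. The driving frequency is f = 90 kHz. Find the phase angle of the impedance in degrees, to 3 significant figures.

ω = 2πf = 565500 rad/s
X_C = 1/(ωC) = 8980 Ω
Z = 2000 − j8980 Ω
|Z| = √(2000² + 8980²) = 9200 Ω
∠Z = arctan(-8980/2000) = -77.4°

-77.4°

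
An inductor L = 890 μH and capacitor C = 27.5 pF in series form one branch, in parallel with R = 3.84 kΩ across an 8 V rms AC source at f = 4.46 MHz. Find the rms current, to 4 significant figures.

2.111 mA

ω = 2πf = 2.802e+07 rad/s
X_L = ωL = 24940 Ω
X_C = 1/(ωC) = 1298 Ω
Branch 1: Z₁ = R = 3840 Ω
Branch 2 (series LC): Z₂ = j(X_L − X_C) = j23640 Ω
Parallel: Z = Z₁Z₂/(Z₁+Z₂), |Z| = 3790 Ω, ∠Z = 9.225°
I = V/|Z| = 8/3790 = 2.111 mA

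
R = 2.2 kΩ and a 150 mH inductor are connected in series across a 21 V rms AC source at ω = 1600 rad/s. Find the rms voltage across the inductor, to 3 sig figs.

X_L = ωL = 240 Ω
Z = 2200 + j240 Ω
|Z| = √(2200² + 240²) = 2210 Ω
I = V/|Z| = 9.49 mA
V_L = I·|Z_L| = 0.00949 × 240 = 2.28 V

2.28 V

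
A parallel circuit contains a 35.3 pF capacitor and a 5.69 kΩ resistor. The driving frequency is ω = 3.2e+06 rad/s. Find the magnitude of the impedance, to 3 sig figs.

4790 Ω

X_C = 1/(ωC) = 8850 Ω
Parallel: admittances add. Y = 1/R + jωC
Y = (0.000176 + j0.000113) S
|Y| = 0.000209 S → |Z| = 1/|Y| = 4790 Ω, ∠Z = −∠Y = -32.7°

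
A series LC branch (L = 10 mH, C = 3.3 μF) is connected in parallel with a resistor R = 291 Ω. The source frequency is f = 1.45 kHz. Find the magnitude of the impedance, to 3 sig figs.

56.7 Ω

ω = 2πf = 9111 rad/s
X_L = ωL = 91.1 Ω
X_C = 1/(ωC) = 33.3 Ω
Branch 1: Z₁ = R = 291 Ω
Branch 2 (series LC): Z₂ = j(X_L − X_C) = j57.8 Ω
Parallel: Z = Z₁Z₂/(Z₁+Z₂), |Z| = 56.7 Ω, ∠Z = 78.8°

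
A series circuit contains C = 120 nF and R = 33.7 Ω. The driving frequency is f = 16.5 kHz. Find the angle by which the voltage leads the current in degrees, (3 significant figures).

-67.3°

ω = 2πf = 103700 rad/s
X_C = 1/(ωC) = 80.4 Ω
Z = 33.7 − j80.4 Ω
|Z| = √(33.7² + 80.4²) = 87.2 Ω
∠Z = arctan(-80.4/33.7) = -67.3°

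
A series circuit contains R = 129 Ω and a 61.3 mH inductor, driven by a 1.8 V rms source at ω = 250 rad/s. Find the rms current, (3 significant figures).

13.9 mA

X_L = ωL = 15.3 Ω
Z = 129 + j15.3 Ω
|Z| = √(129² + 15.3²) = 130 Ω
I = V/|Z| = 1.8/130 = 13.9 mA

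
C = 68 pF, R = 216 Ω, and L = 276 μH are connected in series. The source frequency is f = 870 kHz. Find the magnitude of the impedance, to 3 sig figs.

1200 Ω

ω = 2πf = 5.466e+06 rad/s
X_L = ωL = 1510 Ω
X_C = 1/(ωC) = 2690 Ω
Net reactance X = X_L − X_C = -1180 Ω
Z = 216 − j1180 Ω
|Z| = √(216² + 1180²) = 1200 Ω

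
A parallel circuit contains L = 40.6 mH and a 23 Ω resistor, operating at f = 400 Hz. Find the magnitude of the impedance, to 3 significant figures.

22.4 Ω

ω = 2πf = 2513 rad/s
X_L = ωL = 102 Ω
Parallel: admittances add. Y = 1/R + 1/(jωL)
Y = (0.0435 − j0.00980) S
|Y| = 0.0446 S → |Z| = 1/|Y| = 22.4 Ω, ∠Z = −∠Y = 12.7°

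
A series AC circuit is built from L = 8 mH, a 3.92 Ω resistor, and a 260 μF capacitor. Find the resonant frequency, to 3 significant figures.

110 Hz

ω₀ = 1/√(LC) = 1/√(0.008 × 0.00026) = 693.4 rad/s
f₀ = ω₀/(2π) = 110 Hz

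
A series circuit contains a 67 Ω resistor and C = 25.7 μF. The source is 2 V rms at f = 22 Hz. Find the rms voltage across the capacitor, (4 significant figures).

ω = 2πf = 138.2 rad/s
X_C = 1/(ωC) = 281.5 Ω
Z = 67.00 − j281.5 Ω
|Z| = √(67.00² + 281.5²) = 289.4 Ω
I = V/|Z| = 6.912 mA
V_C = I·|Z_C| = 0.006912 × 281.5 = 1.946 V

1.946 V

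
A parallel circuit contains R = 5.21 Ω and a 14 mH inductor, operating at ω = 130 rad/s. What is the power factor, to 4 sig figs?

X_L = ωL = 1.820 Ω
Parallel: admittances add. Y = 1/R + 1/(jωL)
Y = (0.1919 − j0.5495) S
|Y| = 0.5820 S → |Z| = 1/|Y| = 1.718 Ω, ∠Z = −∠Y = 70.74°
cos φ = cos(70.74°) = 0.3298

0.3298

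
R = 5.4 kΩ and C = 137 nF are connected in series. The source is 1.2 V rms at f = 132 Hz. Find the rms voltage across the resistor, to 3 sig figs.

0.628 V

ω = 2πf = 829.4 rad/s
X_C = 1/(ωC) = 8800 Ω
Z = 5400 − j8800 Ω
|Z| = √(5400² + 8800²) = 10300 Ω
I = V/|Z| = 116 μA
V_R = I·|Z_R| = 0.000116 × 5400 = 0.628 V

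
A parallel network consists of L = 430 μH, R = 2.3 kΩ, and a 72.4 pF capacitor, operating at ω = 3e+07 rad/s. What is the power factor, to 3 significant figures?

X_L = ωL = 12900 Ω
X_C = 1/(ωC) = 460 Ω
Parallel: admittances add. Y = 1/R + 1/(jωL) + jωC
Y = (0.000435 + j0.00209) S
|Y| = 0.00214 S → |Z| = 1/|Y| = 467 Ω, ∠Z = −∠Y = -78.3°
cos φ = cos(-78.3°) = 0.203

0.203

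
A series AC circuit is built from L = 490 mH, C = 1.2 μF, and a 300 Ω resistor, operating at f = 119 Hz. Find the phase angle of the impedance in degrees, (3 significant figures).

ω = 2πf = 747.7 rad/s
X_L = ωL = 366 Ω
X_C = 1/(ωC) = 1110 Ω
Net reactance X = X_L − X_C = -748 Ω
Z = 300 − j748 Ω
|Z| = √(300² + 748²) = 806 Ω
∠Z = arctan(-748/300) = -68.1°

-68.1°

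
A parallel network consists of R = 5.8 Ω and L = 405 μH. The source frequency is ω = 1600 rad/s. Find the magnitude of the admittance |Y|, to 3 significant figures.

X_L = ωL = 0.648 Ω
Parallel: admittances add. Y = 1/R + 1/(jωL)
Y = (0.172 − j1.54) S
|Y| = 1.55 S → |Z| = 1/|Y| = 0.644 Ω, ∠Z = −∠Y = 83.6°

1.55 S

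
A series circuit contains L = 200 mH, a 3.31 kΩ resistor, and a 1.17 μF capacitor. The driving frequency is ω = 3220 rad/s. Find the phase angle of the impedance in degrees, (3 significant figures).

X_L = ωL = 644 Ω
X_C = 1/(ωC) = 265 Ω
Net reactance X = X_L − X_C = 379 Ω
Z = 3310 + j379 Ω
|Z| = √(3310² + 379²) = 3330 Ω
∠Z = arctan(379/3310) = 6.52°

6.52°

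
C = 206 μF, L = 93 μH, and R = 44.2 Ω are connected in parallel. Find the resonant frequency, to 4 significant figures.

1.150 kHz

ω₀ = 1/√(LC) = 1/√(9.3e-05 × 0.000206) = 7225 rad/s
f₀ = ω₀/(2π) = 1.150 kHz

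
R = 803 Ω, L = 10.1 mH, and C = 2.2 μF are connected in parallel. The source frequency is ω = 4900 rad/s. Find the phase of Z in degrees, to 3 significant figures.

82.5°

X_L = ωL = 49.5 Ω
X_C = 1/(ωC) = 92.8 Ω
Parallel: admittances add. Y = 1/R + 1/(jωL) + jωC
Y = (0.00125 − j0.00943) S
|Y| = 0.00951 S → |Z| = 1/|Y| = 105 Ω, ∠Z = −∠Y = 82.5°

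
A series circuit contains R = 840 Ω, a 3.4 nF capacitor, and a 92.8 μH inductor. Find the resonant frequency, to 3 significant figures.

283 kHz

ω₀ = 1/√(LC) = 1/√(9.28e-05 × 3.4e-09) = 1.78e+06 rad/s
f₀ = ω₀/(2π) = 283 kHz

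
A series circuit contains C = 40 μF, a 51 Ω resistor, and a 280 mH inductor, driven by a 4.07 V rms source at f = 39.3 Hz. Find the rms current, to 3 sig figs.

ω = 2πf = 246.9 rad/s
X_L = ωL = 69.1 Ω
X_C = 1/(ωC) = 101 Ω
Net reactance X = X_L − X_C = -32.1 Ω
Z = 51.0 − j32.1 Ω
|Z| = √(51.0² + 32.1²) = 60.3 Ω
I = V/|Z| = 4.07/60.3 = 67.5 mA

67.5 mA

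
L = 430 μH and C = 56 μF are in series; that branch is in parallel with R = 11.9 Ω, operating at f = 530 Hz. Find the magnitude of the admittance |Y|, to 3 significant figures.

268 mS

ω = 2πf = 3330 rad/s
X_L = ωL = 1.43 Ω
X_C = 1/(ωC) = 5.36 Ω
Branch 1: Z₁ = R = 11.9 Ω
Branch 2 (series LC): Z₂ = j(X_L − X_C) = −j3.93 Ω
Parallel: Z = Z₁Z₂/(Z₁+Z₂), |Z| = 3.73 Ω, ∠Z = -71.7°
|Y| = 1/|Z| = 268 mS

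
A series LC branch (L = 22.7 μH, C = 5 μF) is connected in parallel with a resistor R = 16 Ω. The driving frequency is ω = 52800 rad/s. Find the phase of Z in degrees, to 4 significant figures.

-80.81°

X_L = ωL = 1.199 Ω
X_C = 1/(ωC) = 3.788 Ω
Branch 1: Z₁ = R = 16.00 Ω
Branch 2 (series LC): Z₂ = j(X_L − X_C) = −j2.589 Ω
Parallel: Z = Z₁Z₂/(Z₁+Z₂), |Z| = 2.556 Ω, ∠Z = -80.81°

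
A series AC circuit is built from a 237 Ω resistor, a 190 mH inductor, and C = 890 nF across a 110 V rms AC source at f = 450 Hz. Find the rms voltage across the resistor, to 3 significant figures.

94.7 V

ω = 2πf = 2827 rad/s
X_L = ωL = 537 Ω
X_C = 1/(ωC) = 397 Ω
Net reactance X = X_L − X_C = 140 Ω
Z = 237 + j140 Ω
|Z| = √(237² + 140²) = 275 Ω
I = V/|Z| = 400 mA
V_R = I·|Z_R| = 0.400 × 237 = 94.7 V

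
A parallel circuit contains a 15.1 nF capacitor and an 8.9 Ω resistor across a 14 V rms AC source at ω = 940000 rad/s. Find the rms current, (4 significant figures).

1.586 A

X_C = 1/(ωC) = 70.45 Ω
Parallel: admittances add. Y = 1/R + jωC
Y = (0.1124 + j0.01419) S
|Y| = 0.1133 S → |Z| = 1/|Y| = 8.830 Ω, ∠Z = −∠Y = -7.200°
I = V/|Z| = 14/8.830 = 1.586 A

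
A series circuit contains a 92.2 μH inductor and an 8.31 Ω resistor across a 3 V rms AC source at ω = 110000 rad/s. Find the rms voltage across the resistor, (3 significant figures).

X_L = ωL = 10.1 Ω
Z = 8.31 + j10.1 Ω
|Z| = √(8.31² + 10.1²) = 13.1 Ω
I = V/|Z| = 229 mA
V_R = I·|Z_R| = 0.229 × 8.31 = 1.90 V

1.90 V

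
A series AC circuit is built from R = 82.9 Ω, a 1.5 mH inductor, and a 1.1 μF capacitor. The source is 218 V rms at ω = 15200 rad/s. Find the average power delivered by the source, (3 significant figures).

478 W

X_L = ωL = 22.8 Ω
X_C = 1/(ωC) = 59.8 Ω
Net reactance X = X_L − X_C = -37.0 Ω
Z = 82.9 − j37.0 Ω
|Z| = √(82.9² + 37.0²) = 90.8 Ω
∠Z = arctan(-37.0/82.9) = -24.1°
I = V/|Z| = 2.40 A
P = VI cos φ = 218 × 2.40 × cos(-24.1°) = 478 W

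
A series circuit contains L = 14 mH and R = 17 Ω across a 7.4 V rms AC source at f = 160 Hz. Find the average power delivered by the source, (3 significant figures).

1.91 W

ω = 2πf = 1005 rad/s
X_L = ωL = 14.1 Ω
Z = 17.0 + j14.1 Ω
|Z| = √(17.0² + 14.1²) = 22.1 Ω
∠Z = arctan(14.1/17.0) = 39.6°
I = V/|Z| = 335 mA
P = VI cos φ = 7.4 × 0.335 × cos(39.6°) = 1.91 W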